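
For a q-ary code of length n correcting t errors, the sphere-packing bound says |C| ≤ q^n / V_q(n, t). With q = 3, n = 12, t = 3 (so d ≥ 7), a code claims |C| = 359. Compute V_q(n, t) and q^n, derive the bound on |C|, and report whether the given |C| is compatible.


V_q(n, t) = 2049, q^n = 531441, Hamming bound = 259, |C| = 359 > bound (violated).

Step 1: Compute V_q(n, t) = Σ_{j=0}^3 C(n, j) (q−1)^j.
  j = 0: C(12,0)·(2)^0 = 1·1 = 1.
  j = 1: C(12,1)·(2)^1 = 12·2 = 24.
  j = 2: C(12,2)·(2)^2 = 66·4 = 264.
  j = 3: C(12,3)·(2)^3 = 220·8 = 1760.
  V_q(n, t) = 1 + 24 + 264 + 1760 = 2049.
Step 2: q^n = 3^12 = 531441.
Step 3: Hamming bound ⌊q^n / V_q(n,t)⌋ = ⌊531441/2049⌋ = 259.
Step 4: Compare |C| = 359 to 259: violated.
The claimed |C| lies above the Hamming bound, so no 3-ary code of length 12 with d ≥ 7 can have 359 codewords.


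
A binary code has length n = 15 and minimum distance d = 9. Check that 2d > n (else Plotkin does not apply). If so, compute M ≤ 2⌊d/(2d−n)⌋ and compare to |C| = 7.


Plotkin bound M ≤ 6; given |C| = 7 > bound (violated).

Check applicability: 2d = 18, n = 15.
2d − n = 3 > 0, so Plotkin applies.
Compute d/(2d−n) = 9/3 ≈ 3.0000.
⌊d/(2d−n)⌋ = 3.
Plotkin bound: M ≤ 2·3 = 6.
Given |C| = 7, check: VIOLATED.
This |C| is above the Plotkin bound, so no binary code with n = 15, d = 9 and 7 codewords exists.


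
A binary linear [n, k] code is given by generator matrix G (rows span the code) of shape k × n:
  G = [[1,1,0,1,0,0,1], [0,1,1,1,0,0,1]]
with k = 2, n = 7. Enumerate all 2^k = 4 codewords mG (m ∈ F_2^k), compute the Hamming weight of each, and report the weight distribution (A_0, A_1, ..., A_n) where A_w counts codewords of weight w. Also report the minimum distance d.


Weight distribution: A_0 = 1, A_2 = 1, A_4 = 2. Minimum distance d = 2.

Enumerate all 2^2 = 4 messages m ∈ F_2^2.
For each, compute codeword c = mG in F_2^7, then tally its weight.
  m = 00 → c = 0000000, weight = 0.
  m = 10 → c = 1101001, weight = 4.
  m = 01 → c = 0111001, weight = 4.
  m = 11 → c = 1010000, weight = 2.
Tally weights:
  weight 0: 1 codewords.
  weight 2: 1 codewords.
  weight 4: 2 codewords.
Minimum distance d = smallest w > 0 with A_w > 0 = 2.
Sanity: Σ A_w = 4 = 2^2 = 4 ✓.


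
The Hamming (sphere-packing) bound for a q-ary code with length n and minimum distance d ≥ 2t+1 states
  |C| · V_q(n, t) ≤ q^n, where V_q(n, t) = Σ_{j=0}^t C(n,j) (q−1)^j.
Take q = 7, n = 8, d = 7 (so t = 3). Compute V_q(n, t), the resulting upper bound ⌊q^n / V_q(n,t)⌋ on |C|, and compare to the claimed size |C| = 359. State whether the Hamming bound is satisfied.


V_q(n, t) = 13153, q^n = 5764801, Hamming bound = 438, |C| = 359 ≤ bound (satisfied).

Step 1: Compute V_q(n, t) = Σ_{j=0}^3 C(n, j) (q−1)^j.
  j = 0: C(8,0)·(6)^0 = 1·1 = 1.
  j = 1: C(8,1)·(6)^1 = 8·6 = 48.
  j = 2: C(8,2)·(6)^2 = 28·36 = 1008.
  j = 3: C(8,3)·(6)^3 = 56·216 = 12096.
  V_q(n, t) = 1 + 48 + 1008 + 12096 = 13153.
Step 2: q^n = 7^8 = 5764801.
Step 3: Hamming bound ⌊q^n / V_q(n,t)⌋ = ⌊5764801/13153⌋ = 438.
Step 4: Compare |C| = 359 to 438: satisfied.
The claimed |C| lies below the Hamming bound.


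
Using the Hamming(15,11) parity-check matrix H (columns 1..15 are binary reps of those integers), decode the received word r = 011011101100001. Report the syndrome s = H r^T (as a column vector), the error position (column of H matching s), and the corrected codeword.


s = (1, 0, 0, 1)^T, error position = 9, corrected codeword c = 011011100100001

Compute s = H r^T mod 2 one row at a time:
  s_1 = 0 + 1 + 1 + 0 + 0 + 0 + 0 + 1 = 3 ≡ 1 (mod 2).
  s_2 = 0 + 1 + 1 + 1 + 0 + 0 + 0 + 1 = 4 ≡ 0 (mod 2).
  s_3 = 1 + 1 + 1 + 1 + 1 + 0 + 0 + 1 = 6 ≡ 0 (mod 2).
  s_4 = 0 + 1 + 1 + 1 + 1 + 0 + 0 + 1 = 5 ≡ 1 (mod 2).
s = (1, 0, 0, 1)^T — this equals column 9 of H (binary 1001), so error is at position 9.
Correct: flip bit 9 of r = 011011101100001 to get c = 011011100100001.


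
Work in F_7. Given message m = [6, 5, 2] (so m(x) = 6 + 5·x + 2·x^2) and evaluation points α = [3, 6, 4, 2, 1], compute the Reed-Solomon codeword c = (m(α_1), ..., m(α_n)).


c = [4, 3, 2, 3, 6]

Message polynomial: m(x) = 6 + 5·x + 2·x^2 (mod 7).
For each evaluation point α_i, compute m(α_i) mod 7:
  α_1 = 3: Horner steps 2 → 4 → 4, so m(3) = 4.
  α_2 = 6: Horner steps 2 → 3 → 3, so m(6) = 3.
  α_3 = 4: Horner steps 2 → 6 → 2, so m(4) = 2.
  α_4 = 2: Horner steps 2 → 2 → 3, so m(2) = 3.
  α_5 = 1: Horner steps 2 → 0 → 6, so m(1) = 6.
Codeword c = [4, 3, 2, 3, 6] ∈ F_7^5.


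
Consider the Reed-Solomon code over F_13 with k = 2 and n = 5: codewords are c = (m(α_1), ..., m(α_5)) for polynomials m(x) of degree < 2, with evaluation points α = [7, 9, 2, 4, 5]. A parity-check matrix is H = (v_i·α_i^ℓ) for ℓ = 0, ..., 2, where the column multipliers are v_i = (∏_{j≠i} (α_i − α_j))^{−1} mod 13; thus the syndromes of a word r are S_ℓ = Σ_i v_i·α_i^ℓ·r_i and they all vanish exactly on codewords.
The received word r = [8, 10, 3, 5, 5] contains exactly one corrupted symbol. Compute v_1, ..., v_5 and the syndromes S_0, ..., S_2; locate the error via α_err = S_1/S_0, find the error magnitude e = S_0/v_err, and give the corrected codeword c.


S = (7, 9, 6), error at position 5, error magnitude e = 12, c = [8, 10, 3, 5, 6].

Step 1: column multipliers v_i = (∏_{j≠i}(α_i − α_j))^{−1} mod 13.
  i = 1 (α = 7): (7−9)(7−2)(7−4)(7−5) = (−2)·5·3·2 = −60 ≡ 5, so v_1 = 5^{−1} = 8 (mod 13).
  i = 2 (α = 9): (9−7)(9−2)(9−4)(9−5) = 2·7·5·4 = 280 ≡ 7, so v_2 = 7^{−1} = 2 (mod 13).
  i = 3 (α = 2): (2−7)(2−9)(2−4)(2−5) = (−5)·(−7)·(−2)·(−3) = 210 ≡ 2, so v_3 = 2^{−1} = 7 (mod 13).
  i = 4 (α = 4): (4−7)(4−9)(4−2)(4−5) = (−3)·(−5)·2·(−1) = −30 ≡ 9, so v_4 = 9^{−1} = 3 (mod 13).
  i = 5 (α = 5): (5−7)(5−9)(5−2)(5−4) = (−2)·(−4)·3·1 = 24 ≡ 11, so v_5 = 11^{−1} = 6 (mod 13).
  v = [8, 2, 7, 3, 6].
Step 2: syndromes of r = [8, 10, 3, 5, 5] (all sums mod 13).
  S_0 = Σ v_i r_i = 8·8 + 2·10 + 7·3 + 3·5 + 6·5 = 150 ≡ 7.
  S_1 = Σ v_i α_i r_i = 8·7·8 + 2·9·10 + 7·2·3 + 3·4·5 + 6·5·5 = 880 ≡ 9.
  α_i^2 mod 13 = [10, 3, 4, 3, 12].
  S_2 = Σ v_i α_i^2 r_i = 8·10·8 + 2·3·10 + 7·4·3 + 3·3·5 + 6·12·5 = 1189 ≡ 6.
  S = (7, 9, 6) ≠ 0, so r is not a codeword (an error is present).
Step 3: locate the error. For a single error e at position i, S_ℓ = v_i·e·α_i^ℓ, so α_err = S_1/S_0.
  S_0^{−1} = 7^{−1} = 2 (mod 13), so α_err = 9·2 = 18 ≡ 5 = α_5. Error position i = 5.
  Consistency check: S_2/S_1 = 6·3 = 18 ≡ 5 = α_err ✓ (single-error assumption holds).
Step 4: error magnitude e = S_0/v_5 = S_0·∏_{j≠5}(α_5 − α_j) = 7·11 = 77 ≡ 12 (mod 13).
Step 5: correct position 5: c_5 = r_5 − e = 5 − 12 ≡ 6 (mod 13). Hence c = [8, 10, 3, 5, 6].
  Check: interpolating c through the α_i gives m(x) = 1 + 1·x (degree < 2) with m(α_i) = c_i for every i, so c is indeed a codeword.


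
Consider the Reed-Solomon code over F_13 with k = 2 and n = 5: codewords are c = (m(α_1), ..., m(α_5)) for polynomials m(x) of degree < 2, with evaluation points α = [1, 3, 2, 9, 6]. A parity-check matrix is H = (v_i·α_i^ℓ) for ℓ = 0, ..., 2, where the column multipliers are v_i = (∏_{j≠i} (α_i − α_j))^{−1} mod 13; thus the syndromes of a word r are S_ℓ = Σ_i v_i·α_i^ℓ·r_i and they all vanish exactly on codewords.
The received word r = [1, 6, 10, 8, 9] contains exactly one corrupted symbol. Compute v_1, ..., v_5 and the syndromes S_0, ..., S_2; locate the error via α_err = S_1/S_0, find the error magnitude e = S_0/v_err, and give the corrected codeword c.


S = (1, 6, 10), error at position 5, error magnitude e = 2, c = [1, 6, 10, 8, 7].

Step 1: column multipliers v_i = (∏_{j≠i}(α_i − α_j))^{−1} mod 13.
  i = 1 (α = 1): (1−3)(1−2)(1−9)(1−6) = (−2)·(−1)·(−8)·(−5) = 80 ≡ 2, so v_1 = 2^{−1} = 7 (mod 13).
  i = 2 (α = 3): (3−1)(3−2)(3−9)(3−6) = 2·1·(−6)·(−3) = 36 ≡ 10, so v_2 = 10^{−1} = 4 (mod 13).
  i = 3 (α = 2): (2−1)(2−3)(2−9)(2−6) = 1·(−1)·(−7)·(−4) = −28 ≡ 11, so v_3 = 11^{−1} = 6 (mod 13).
  i = 4 (α = 9): (9−1)(9−3)(9−2)(9−6) = 8·6·7·3 = 1008 ≡ 7, so v_4 = 7^{−1} = 2 (mod 13).
  i = 5 (α = 6): (6−1)(6−3)(6−2)(6−9) = 5·3·4·(−3) = −180 ≡ 2, so v_5 = 2^{−1} = 7 (mod 13).
  v = [7, 4, 6, 2, 7].
Step 2: syndromes of r = [1, 6, 10, 8, 9] (all sums mod 13).
  S_0 = Σ v_i r_i = 7·1 + 4·6 + 6·10 + 2·8 + 7·9 = 170 ≡ 1.
  S_1 = Σ v_i α_i r_i = 7·1·1 + 4·3·6 + 6·2·10 + 2·9·8 + 7·6·9 = 721 ≡ 6.
  α_i^2 mod 13 = [1, 9, 4, 3, 10].
  S_2 = Σ v_i α_i^2 r_i = 7·1·1 + 4·9·6 + 6·4·10 + 2·3·8 + 7·10·9 = 1141 ≡ 10.
  S = (1, 6, 10) ≠ 0, so r is not a codeword (an error is present).
Step 3: locate the error. For a single error e at position i, S_ℓ = v_i·e·α_i^ℓ, so α_err = S_1/S_0.
  S_0^{−1} = 1^{−1} = 1 (mod 13), so α_err = 6·1 = 6 ≡ 6 = α_5. Error position i = 5.
  Consistency check: S_2/S_1 = 10·11 = 110 ≡ 6 = α_err ✓ (single-error assumption holds).
Step 4: error magnitude e = S_0/v_5 = S_0·∏_{j≠5}(α_5 − α_j) = 1·2 = 2 ≡ 2 (mod 13).
Step 5: correct position 5: c_5 = r_5 − e = 9 − 2 ≡ 7 (mod 13). Hence c = [1, 6, 10, 8, 7].
  Check: interpolating c through the α_i gives m(x) = 5 + 9·x (degree < 2) with m(α_i) = c_i for every i, so c is indeed a codeword.


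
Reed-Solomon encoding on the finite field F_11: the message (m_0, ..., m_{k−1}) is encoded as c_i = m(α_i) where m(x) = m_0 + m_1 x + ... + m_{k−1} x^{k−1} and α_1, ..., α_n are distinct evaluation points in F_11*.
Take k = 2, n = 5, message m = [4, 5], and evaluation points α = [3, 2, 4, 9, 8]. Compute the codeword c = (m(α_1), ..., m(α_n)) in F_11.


c = [8, 3, 2, 5, 0]

Message polynomial: m(x) = 4 + 5·x (mod 11).
For each evaluation point α_i, compute m(α_i) mod 11:
  α_1 = 3: Horner steps 5 → 8, so m(3) = 8.
  α_2 = 2: Horner steps 5 → 3, so m(2) = 3.
  α_3 = 4: Horner steps 5 → 2, so m(4) = 2.
  α_4 = 9: Horner steps 5 → 5, so m(9) = 5.
  α_5 = 8: Horner steps 5 → 0, so m(8) = 0.
Codeword c = [8, 3, 2, 5, 0] ∈ F_11^5.


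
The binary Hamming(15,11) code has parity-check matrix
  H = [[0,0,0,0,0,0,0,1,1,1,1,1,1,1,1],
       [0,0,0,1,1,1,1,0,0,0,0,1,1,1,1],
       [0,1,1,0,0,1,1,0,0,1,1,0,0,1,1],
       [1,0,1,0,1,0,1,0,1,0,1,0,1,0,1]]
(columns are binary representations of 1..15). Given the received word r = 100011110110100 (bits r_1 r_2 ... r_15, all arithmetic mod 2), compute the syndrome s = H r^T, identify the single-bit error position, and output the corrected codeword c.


s = (0, 0, 0, 1)^T, error position = 1, corrected codeword c = 000011110110100

Compute s = H r^T mod 2 one row at a time:
  s_1 = 1 + 0 + 1 + 1 + 0 + 1 + 0 + 0 = 4 ≡ 0 (mod 2).
  s_2 = 0 + 1 + 1 + 1 + 0 + 1 + 0 + 0 = 4 ≡ 0 (mod 2).
  s_3 = 0 + 0 + 1 + 1 + 1 + 1 + 0 + 0 = 4 ≡ 0 (mod 2).
  s_4 = 1 + 0 + 1 + 1 + 0 + 1 + 1 + 0 = 5 ≡ 1 (mod 2).
s = (0, 0, 0, 1)^T — this equals column 1 of H (binary 0001), so error is at position 1.
Correct: flip bit 1 of r = 100011110110100 to get c = 000011110110100.


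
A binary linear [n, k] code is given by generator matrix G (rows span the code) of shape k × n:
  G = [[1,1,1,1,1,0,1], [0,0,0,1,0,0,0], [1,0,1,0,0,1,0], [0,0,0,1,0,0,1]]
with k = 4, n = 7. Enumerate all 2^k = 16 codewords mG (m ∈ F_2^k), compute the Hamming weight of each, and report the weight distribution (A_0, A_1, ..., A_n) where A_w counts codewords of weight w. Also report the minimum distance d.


Weight distribution: A_0 = 1, A_1 = 2, A_2 = 1, A_3 = 2, A_4 = 5, A_5 = 4, A_6 = 1. Minimum distance d = 1.

Enumerate all 2^4 = 16 messages m ∈ F_2^4.
For each, compute codeword c = mG in F_2^7, then tally its weight.
  m = 0000 → c = 0000000, weight = 0.
  m = 1000 → c = 1111101, weight = 6.
  m = 0100 → c = 0001000, weight = 1.
  m = 1100 → c = 1110101, weight = 5.
  m = 0010 → c = 1010010, weight = 3.
  m = 1010 → c = 0101111, weight = 5.
  m = 0110 → c = 1011010, weight = 4.
  m = 1110 → c = 0100111, weight = 4.
  m = 0001 → c = 0001001, weight = 2.
  m = 1001 → c = 1110100, weight = 4.
  m = 0101 → c = 0000001, weight = 1.
  m = 1101 → c = 1111100, weight = 5.
  m = 0011 → c = 1011011, weight = 5.
  m = 1011 → c = 0100110, weight = 3.
  m = 0111 → c = 1010011, weight = 4.
  m = 1111 → c = 0101110, weight = 4.
Tally weights:
  weight 0: 1 codewords.
  weight 1: 2 codewords.
  weight 2: 1 codewords.
  weight 3: 2 codewords.
  weight 4: 5 codewords.
  weight 5: 4 codewords.
  weight 6: 1 codewords.
Minimum distance d = smallest w > 0 with A_w > 0 = 1.
Sanity: Σ A_w = 16 = 2^4 = 16 ✓.


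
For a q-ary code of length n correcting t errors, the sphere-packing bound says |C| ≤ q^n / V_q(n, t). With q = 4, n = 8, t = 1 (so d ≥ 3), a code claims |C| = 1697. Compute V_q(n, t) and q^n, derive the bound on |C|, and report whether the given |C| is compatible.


V_q(n, t) = 25, q^n = 65536, Hamming bound = 2621, |C| = 1697 ≤ bound (satisfied).

Step 1: Compute V_q(n, t) = Σ_{j=0}^1 C(n, j) (q−1)^j.
  j = 0: C(8,0)·(3)^0 = 1·1 = 1.
  j = 1: C(8,1)·(3)^1 = 8·3 = 24.
  V_q(n, t) = 1 + 24 = 25.
Step 2: q^n = 4^8 = 65536.
Step 3: Hamming bound ⌊q^n / V_q(n,t)⌋ = ⌊65536/25⌋ = 2621.
Step 4: Compare |C| = 1697 to 2621: satisfied.
The claimed |C| lies below the Hamming bound.


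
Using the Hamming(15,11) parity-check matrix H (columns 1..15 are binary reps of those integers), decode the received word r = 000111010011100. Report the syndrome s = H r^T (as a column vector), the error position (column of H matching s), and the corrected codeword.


s = (0, 1, 0, 1)^T, error position = 5, corrected codeword c = 000101010011100

Compute s = H r^T mod 2 one row at a time:
  s_1 = 1 + 0 + 0 + 1 + 1 + 1 + 0 + 0 = 4 ≡ 0 (mod 2).
  s_2 = 1 + 1 + 1 + 0 + 1 + 1 + 0 + 0 = 5 ≡ 1 (mod 2).
  s_3 = 0 + 0 + 1 + 0 + 0 + 1 + 0 + 0 = 2 ≡ 0 (mod 2).
  s_4 = 0 + 0 + 1 + 0 + 0 + 1 + 1 + 0 = 3 ≡ 1 (mod 2).
s = (0, 1, 0, 1)^T — this equals column 5 of H (binary 0101), so error is at position 5.
Correct: flip bit 5 of r = 000111010011100 to get c = 000101010011100.


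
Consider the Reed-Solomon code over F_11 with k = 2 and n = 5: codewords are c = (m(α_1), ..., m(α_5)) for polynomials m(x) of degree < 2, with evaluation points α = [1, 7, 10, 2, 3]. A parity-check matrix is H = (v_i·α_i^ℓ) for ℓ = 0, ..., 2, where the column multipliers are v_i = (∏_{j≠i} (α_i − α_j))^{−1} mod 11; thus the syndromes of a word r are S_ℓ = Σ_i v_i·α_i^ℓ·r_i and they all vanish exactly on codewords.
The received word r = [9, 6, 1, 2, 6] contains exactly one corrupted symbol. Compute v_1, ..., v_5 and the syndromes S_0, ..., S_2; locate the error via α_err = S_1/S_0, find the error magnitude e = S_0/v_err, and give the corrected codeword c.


S = (2, 3, 10), error at position 2, error magnitude e = 6, c = [9, 0, 1, 2, 6].

Step 1: column multipliers v_i = (∏_{j≠i}(α_i − α_j))^{−1} mod 11.
  i = 1 (α = 1): (1−7)(1−10)(1−2)(1−3) = (−6)·(−9)·(−1)·(−2) = 108 ≡ 9, so v_1 = 9^{−1} = 5 (mod 11).
  i = 2 (α = 7): (7−1)(7−10)(7−2)(7−3) = 6·(−3)·5·4 = −360 ≡ 3, so v_2 = 3^{−1} = 4 (mod 11).
  i = 3 (α = 10): (10−1)(10−7)(10−2)(10−3) = 9·3·8·7 = 1512 ≡ 5, so v_3 = 5^{−1} = 9 (mod 11).
  i = 4 (α = 2): (2−1)(2−7)(2−10)(2−3) = 1·(−5)·(−8)·(−1) = −40 ≡ 4, so v_4 = 4^{−1} = 3 (mod 11).
  i = 5 (α = 3): (3−1)(3−7)(3−10)(3−2) = 2·(−4)·(−7)·1 = 56 ≡ 1, so v_5 = 1^{−1} = 1 (mod 11).
  v = [5, 4, 9, 3, 1].
Step 2: syndromes of r = [9, 6, 1, 2, 6] (all sums mod 11).
  S_0 = Σ v_i r_i = 5·9 + 4·6 + 9·1 + 3·2 + 1·6 = 90 ≡ 2.
  S_1 = Σ v_i α_i r_i = 5·1·9 + 4·7·6 + 9·10·1 + 3·2·2 + 1·3·6 = 333 ≡ 3.
  α_i^2 mod 11 = [1, 5, 1, 4, 9].
  S_2 = Σ v_i α_i^2 r_i = 5·1·9 + 4·5·6 + 9·1·1 + 3·4·2 + 1·9·6 = 252 ≡ 10.
  S = (2, 3, 10) ≠ 0, so r is not a codeword (an error is present).
Step 3: locate the error. For a single error e at position i, S_ℓ = v_i·e·α_i^ℓ, so α_err = S_1/S_0.
  S_0^{−1} = 2^{−1} = 6 (mod 11), so α_err = 3·6 = 18 ≡ 7 = α_2. Error position i = 2.
  Consistency check: S_2/S_1 = 10·4 = 40 ≡ 7 = α_err ✓ (single-error assumption holds).
Step 4: error magnitude e = S_0/v_2 = S_0·∏_{j≠2}(α_2 − α_j) = 2·3 = 6 ≡ 6 (mod 11).
Step 5: correct position 2: c_2 = r_2 − e = 6 − 6 ≡ 0 (mod 11). Hence c = [9, 0, 1, 2, 6].
  Check: interpolating c through the α_i gives m(x) = 5 + 4·x (degree < 2) with m(α_i) = c_i for every i, so c is indeed a codeword.


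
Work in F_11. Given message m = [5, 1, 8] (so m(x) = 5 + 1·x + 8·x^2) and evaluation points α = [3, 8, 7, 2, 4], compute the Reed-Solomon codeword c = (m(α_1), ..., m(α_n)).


c = [3, 8, 8, 6, 5]

Message polynomial: m(x) = 5 + 1·x + 8·x^2 (mod 11).
For each evaluation point α_i, compute m(α_i) mod 11:
  α_1 = 3: Horner steps 8 → 3 → 3, so m(3) = 3.
  α_2 = 8: Horner steps 8 → 10 → 8, so m(8) = 8.
  α_3 = 7: Horner steps 8 → 2 → 8, so m(7) = 8.
  α_4 = 2: Horner steps 8 → 6 → 6, so m(2) = 6.
  α_5 = 4: Horner steps 8 → 0 → 5, so m(4) = 5.
Codeword c = [3, 8, 8, 6, 5] ∈ F_11^5.


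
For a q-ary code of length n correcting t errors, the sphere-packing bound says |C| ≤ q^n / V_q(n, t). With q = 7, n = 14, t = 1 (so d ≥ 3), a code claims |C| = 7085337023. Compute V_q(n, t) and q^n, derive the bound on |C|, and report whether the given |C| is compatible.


V_q(n, t) = 85, q^n = 678223072849, Hamming bound = 7979094974, |C| = 7085337023 ≤ bound (satisfied).

Step 1: Compute V_q(n, t) = Σ_{j=0}^1 C(n, j) (q−1)^j.
  j = 0: C(14,0)·(6)^0 = 1·1 = 1.
  j = 1: C(14,1)·(6)^1 = 14·6 = 84.
  V_q(n, t) = 1 + 84 = 85.
Step 2: q^n = 7^14 = 678223072849.
Step 3: Hamming bound ⌊q^n / V_q(n,t)⌋ = ⌊678223072849/85⌋ = 7979094974.
Step 4: Compare |C| = 7085337023 to 7979094974: satisfied.
The claimed |C| lies below the Hamming bound.


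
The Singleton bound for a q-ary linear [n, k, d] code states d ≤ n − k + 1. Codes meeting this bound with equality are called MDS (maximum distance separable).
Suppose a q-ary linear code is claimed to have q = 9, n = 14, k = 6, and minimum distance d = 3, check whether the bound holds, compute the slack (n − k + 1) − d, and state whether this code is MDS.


Singleton RHS = n − k + 1 = 9, slack = 6, bound satisfied, not MDS.

Singleton bound: d ≤ n − k + 1.
Here n = 14, k = 6, so n − k + 1 = 9.
Given d = 3, check d ≤ 9: YES.
Slack = (n − k + 1) − d = 6.
The code is NOT MDS (slack = 6 > 0).
Description: the claimed parameters are [14, 6, 3]_9; such a code would be non-MDS.


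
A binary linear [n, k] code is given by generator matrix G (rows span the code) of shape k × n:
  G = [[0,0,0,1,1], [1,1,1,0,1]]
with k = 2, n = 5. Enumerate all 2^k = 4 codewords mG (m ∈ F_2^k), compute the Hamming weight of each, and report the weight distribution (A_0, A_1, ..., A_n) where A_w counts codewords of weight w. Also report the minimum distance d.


Weight distribution: A_0 = 1, A_2 = 1, A_4 = 2. Minimum distance d = 2.

Enumerate all 2^2 = 4 messages m ∈ F_2^2.
For each, compute codeword c = mG in F_2^5, then tally its weight.
  m = 00 → c = 00000, weight = 0.
  m = 10 → c = 00011, weight = 2.
  m = 01 → c = 11101, weight = 4.
  m = 11 → c = 11110, weight = 4.
Tally weights:
  weight 0: 1 codewords.
  weight 2: 1 codewords.
  weight 4: 2 codewords.
Minimum distance d = smallest w > 0 with A_w > 0 = 2.
Sanity: Σ A_w = 4 = 2^2 = 4 ✓.


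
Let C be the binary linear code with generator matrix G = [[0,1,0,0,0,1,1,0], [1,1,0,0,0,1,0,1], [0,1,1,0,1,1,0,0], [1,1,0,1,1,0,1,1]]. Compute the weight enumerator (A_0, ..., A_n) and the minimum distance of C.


Weight distribution: A_0 = 1, A_3 = 5, A_4 = 5, A_5 = 2, A_6 = 2, A_7 = 1. Minimum distance d = 3.

Enumerate all 2^4 = 16 messages m ∈ F_2^4.
For each, compute codeword c = mG in F_2^8, then tally its weight.
  m = 0000 → c = 00000000, weight = 0.
  m = 1000 → c = 01000110, weight = 3.
  m = 0100 → c = 11000101, weight = 4.
  m = 1100 → c = 10000011, weight = 3.
  m = 0010 → c = 01101100, weight = 4.
  m = 1010 → c = 00101010, weight = 3.
  m = 0110 → c = 10101001, weight = 4.
  m = 1110 → c = 11101111, weight = 7.
  m = 0001 → c = 11011011, weight = 6.
  m = 1001 → c = 10011101, weight = 5.
  m = 0101 → c = 00011110, weight = 4.
  m = 1101 → c = 01011000, weight = 3.
  m = 0011 → c = 10110111, weight = 6.
  m = 1011 → c = 11110001, weight = 5.
  m = 0111 → c = 01110010, weight = 4.
  m = 1111 → c = 00110100, weight = 3.
Tally weights:
  weight 0: 1 codewords.
  weight 3: 5 codewords.
  weight 4: 5 codewords.
  weight 5: 2 codewords.
  weight 6: 2 codewords.
  weight 7: 1 codewords.
Minimum distance d = smallest w > 0 with A_w > 0 = 3.
Sanity: Σ A_w = 16 = 2^4 = 16 ✓.


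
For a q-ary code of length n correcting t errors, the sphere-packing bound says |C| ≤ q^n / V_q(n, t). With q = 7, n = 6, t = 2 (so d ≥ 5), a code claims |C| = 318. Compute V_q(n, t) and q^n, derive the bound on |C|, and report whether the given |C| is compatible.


V_q(n, t) = 577, q^n = 117649, Hamming bound = 203, |C| = 318 > bound (violated).

Step 1: Compute V_q(n, t) = Σ_{j=0}^2 C(n, j) (q−1)^j.
  j = 0: C(6,0)·(6)^0 = 1·1 = 1.
  j = 1: C(6,1)·(6)^1 = 6·6 = 36.
  j = 2: C(6,2)·(6)^2 = 15·36 = 540.
  V_q(n, t) = 1 + 36 + 540 = 577.
Step 2: q^n = 7^6 = 117649.
Step 3: Hamming bound ⌊q^n / V_q(n,t)⌋ = ⌊117649/577⌋ = 203.
Step 4: Compare |C| = 318 to 203: violated.
The claimed |C| lies above the Hamming bound, so no 7-ary code of length 6 with d ≥ 5 can have 318 codewords.


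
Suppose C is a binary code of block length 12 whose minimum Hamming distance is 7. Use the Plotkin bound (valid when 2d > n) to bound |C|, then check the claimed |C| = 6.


Plotkin bound M ≤ 6; given |C| = 6 ≤ bound (satisfied).

Check applicability: 2d = 14, n = 12.
2d − n = 2 > 0, so Plotkin applies.
Compute d/(2d−n) = 7/2 ≈ 3.5000.
⌊d/(2d−n)⌋ = 3.
Plotkin bound: M ≤ 2·3 = 6.
Given |C| = 6, check: satisfied.
This |C| is at the Plotkin bound.


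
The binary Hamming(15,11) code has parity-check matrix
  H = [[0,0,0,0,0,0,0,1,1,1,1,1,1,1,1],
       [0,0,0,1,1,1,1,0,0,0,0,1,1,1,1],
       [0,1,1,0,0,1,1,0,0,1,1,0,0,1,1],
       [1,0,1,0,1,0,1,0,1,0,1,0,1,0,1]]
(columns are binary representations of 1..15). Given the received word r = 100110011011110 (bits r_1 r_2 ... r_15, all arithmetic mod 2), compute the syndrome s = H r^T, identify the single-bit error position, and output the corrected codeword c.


s = (0, 1, 0, 1)^T, error position = 5, corrected codeword c = 100100011011110

Compute s = H r^T mod 2 one row at a time:
  s_1 = 1 + 1 + 0 + 1 + 1 + 1 + 1 + 0 = 6 ≡ 0 (mod 2).
  s_2 = 1 + 1 + 0 + 0 + 1 + 1 + 1 + 0 = 5 ≡ 1 (mod 2).
  s_3 = 0 + 0 + 0 + 0 + 0 + 1 + 1 + 0 = 2 ≡ 0 (mod 2).
  s_4 = 1 + 0 + 1 + 0 + 1 + 1 + 1 + 0 = 5 ≡ 1 (mod 2).
s = (0, 1, 0, 1)^T — this equals column 5 of H (binary 0101), so error is at position 5.
Correct: flip bit 5 of r = 100110011011110 to get c = 100100011011110.


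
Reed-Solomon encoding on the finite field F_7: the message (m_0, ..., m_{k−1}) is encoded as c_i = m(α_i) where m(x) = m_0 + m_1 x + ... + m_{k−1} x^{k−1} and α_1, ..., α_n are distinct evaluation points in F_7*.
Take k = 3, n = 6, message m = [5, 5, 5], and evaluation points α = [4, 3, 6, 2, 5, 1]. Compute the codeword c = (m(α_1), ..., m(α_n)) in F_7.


c = [0, 2, 5, 0, 1, 1]

Message polynomial: m(x) = 5 + 5·x + 5·x^2 (mod 7).
For each evaluation point α_i, compute m(α_i) mod 7:
  α_1 = 4: Horner steps 5 → 4 → 0, so m(4) = 0.
  α_2 = 3: Horner steps 5 → 6 → 2, so m(3) = 2.
  α_3 = 6: Horner steps 5 → 0 → 5, so m(6) = 5.
  α_4 = 2: Horner steps 5 → 1 → 0, so m(2) = 0.
  α_5 = 5: Horner steps 5 → 2 → 1, so m(5) = 1.
  α_6 = 1: Horner steps 5 → 3 → 1, so m(1) = 1.
Codeword c = [0, 2, 5, 0, 1, 1] ∈ F_7^6.


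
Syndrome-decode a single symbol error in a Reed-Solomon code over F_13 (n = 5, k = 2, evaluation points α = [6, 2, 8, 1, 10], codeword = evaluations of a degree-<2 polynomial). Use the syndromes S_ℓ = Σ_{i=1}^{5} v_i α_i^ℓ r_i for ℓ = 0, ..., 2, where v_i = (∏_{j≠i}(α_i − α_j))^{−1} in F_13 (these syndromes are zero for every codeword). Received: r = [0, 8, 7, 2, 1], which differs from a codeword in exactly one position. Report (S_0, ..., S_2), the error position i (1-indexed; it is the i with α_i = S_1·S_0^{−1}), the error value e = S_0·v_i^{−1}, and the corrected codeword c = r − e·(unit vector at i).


S = (3, 6, 12), error at position 2, error magnitude e = 9, c = [0, 12, 7, 2, 1].

Step 1: column multipliers v_i = (∏_{j≠i}(α_i − α_j))^{−1} mod 13.
  i = 1 (α = 6): (6−2)(6−8)(6−1)(6−10) = 4·(−2)·5·(−4) = 160 ≡ 4, so v_1 = 4^{−1} = 10 (mod 13).
  i = 2 (α = 2): (2−6)(2−8)(2−1)(2−10) = (−4)·(−6)·1·(−8) = −192 ≡ 3, so v_2 = 3^{−1} = 9 (mod 13).
  i = 3 (α = 8): (8−6)(8−2)(8−1)(8−10) = 2·6·7·(−2) = −168 ≡ 1, so v_3 = 1^{−1} = 1 (mod 13).
  i = 4 (α = 1): (1−6)(1−2)(1−8)(1−10) = (−5)·(−1)·(−7)·(−9) = 315 ≡ 3, so v_4 = 3^{−1} = 9 (mod 13).
  i = 5 (α = 10): (10−6)(10−2)(10−8)(10−1) = 4·8·2·9 = 576 ≡ 4, so v_5 = 4^{−1} = 10 (mod 13).
  v = [10, 9, 1, 9, 10].
Step 2: syndromes of r = [0, 8, 7, 2, 1] (all sums mod 13).
  S_0 = Σ v_i r_i = 10·0 + 9·8 + 1·7 + 9·2 + 10·1 = 107 ≡ 3.
  S_1 = Σ v_i α_i r_i = 10·6·0 + 9·2·8 + 1·8·7 + 9·1·2 + 10·10·1 = 318 ≡ 6.
  α_i^2 mod 13 = [10, 4, 12, 1, 9].
  S_2 = Σ v_i α_i^2 r_i = 10·10·0 + 9·4·8 + 1·12·7 + 9·1·2 + 10·9·1 = 480 ≡ 12.
  S = (3, 6, 12) ≠ 0, so r is not a codeword (an error is present).
Step 3: locate the error. For a single error e at position i, S_ℓ = v_i·e·α_i^ℓ, so α_err = S_1/S_0.
  S_0^{−1} = 3^{−1} = 9 (mod 13), so α_err = 6·9 = 54 ≡ 2 = α_2. Error position i = 2.
  Consistency check: S_2/S_1 = 12·11 = 132 ≡ 2 = α_err ✓ (single-error assumption holds).
Step 4: error magnitude e = S_0/v_2 = S_0·∏_{j≠2}(α_2 − α_j) = 3·3 = 9 ≡ 9 (mod 13).
Step 5: correct position 2: c_2 = r_2 − e = 8 − 9 ≡ 12 (mod 13). Hence c = [0, 12, 7, 2, 1].
  Check: interpolating c through the α_i gives m(x) = 5 + 10·x (degree < 2) with m(α_i) = c_i for every i, so c is indeed a codeword.


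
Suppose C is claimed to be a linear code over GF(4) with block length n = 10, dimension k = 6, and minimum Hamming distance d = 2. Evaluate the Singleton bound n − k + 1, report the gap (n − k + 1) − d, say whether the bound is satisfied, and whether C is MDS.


Singleton RHS = n − k + 1 = 5, slack = 3, bound satisfied, not MDS.

Singleton bound: d ≤ n − k + 1.
Here n = 10, k = 6, so n − k + 1 = 5.
Given d = 2, check d ≤ 5: YES.
Slack = (n − k + 1) − d = 3.
The code is NOT MDS (slack = 3 > 0).
Description: the claimed parameters are [10, 6, 2]_4; such a code would be non-MDS.


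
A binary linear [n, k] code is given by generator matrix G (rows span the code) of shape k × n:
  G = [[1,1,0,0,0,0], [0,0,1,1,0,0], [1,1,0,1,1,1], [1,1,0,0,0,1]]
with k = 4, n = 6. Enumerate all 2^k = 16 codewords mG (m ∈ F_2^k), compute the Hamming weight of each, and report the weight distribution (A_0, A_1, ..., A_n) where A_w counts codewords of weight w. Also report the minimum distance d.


Weight distribution: A_0 = 1, A_1 = 1, A_2 = 4, A_3 = 4, A_4 = 3, A_5 = 3. Minimum distance d = 1.

Enumerate all 2^4 = 16 messages m ∈ F_2^4.
For each, compute codeword c = mG in F_2^6, then tally its weight.
  m = 0000 → c = 000000, weight = 0.
  m = 1000 → c = 110000, weight = 2.
  m = 0100 → c = 001100, weight = 2.
  m = 1100 → c = 111100, weight = 4.
  m = 0010 → c = 110111, weight = 5.
  m = 1010 → c = 000111, weight = 3.
  m = 0110 → c = 111011, weight = 5.
  m = 1110 → c = 001011, weight = 3.
  m = 0001 → c = 110001, weight = 3.
  m = 1001 → c = 000001, weight = 1.
  m = 0101 → c = 111101, weight = 5.
  m = 1101 → c = 001101, weight = 3.
  m = 0011 → c = 000110, weight = 2.
  m = 1011 → c = 110110, weight = 4.
  m = 0111 → c = 001010, weight = 2.
  m = 1111 → c = 111010, weight = 4.
Tally weights:
  weight 0: 1 codewords.
  weight 1: 1 codewords.
  weight 2: 4 codewords.
  weight 3: 4 codewords.
  weight 4: 3 codewords.
  weight 5: 3 codewords.
Minimum distance d = smallest w > 0 with A_w > 0 = 1.
Sanity: Σ A_w = 16 = 2^4 = 16 ✓.


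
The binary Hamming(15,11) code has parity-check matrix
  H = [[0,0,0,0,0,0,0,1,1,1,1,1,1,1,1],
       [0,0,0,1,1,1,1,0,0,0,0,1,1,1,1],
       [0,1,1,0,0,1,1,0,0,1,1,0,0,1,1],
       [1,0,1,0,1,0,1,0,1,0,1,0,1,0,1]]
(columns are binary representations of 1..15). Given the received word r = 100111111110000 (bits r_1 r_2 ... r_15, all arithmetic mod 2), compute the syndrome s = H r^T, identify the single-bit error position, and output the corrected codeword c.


s = (0, 0, 0, 1)^T, error position = 1, corrected codeword c = 000111111110000

Compute s = H r^T mod 2 one row at a time:
  s_1 = 1 + 1 + 1 + 1 + 0 + 0 + 0 + 0 = 4 ≡ 0 (mod 2).
  s_2 = 1 + 1 + 1 + 1 + 0 + 0 + 0 + 0 = 4 ≡ 0 (mod 2).
  s_3 = 0 + 0 + 1 + 1 + 1 + 1 + 0 + 0 = 4 ≡ 0 (mod 2).
  s_4 = 1 + 0 + 1 + 1 + 1 + 1 + 0 + 0 = 5 ≡ 1 (mod 2).
s = (0, 0, 0, 1)^T — this equals column 1 of H (binary 0001), so error is at position 1.
Correct: flip bit 1 of r = 100111111110000 to get c = 000111111110000.


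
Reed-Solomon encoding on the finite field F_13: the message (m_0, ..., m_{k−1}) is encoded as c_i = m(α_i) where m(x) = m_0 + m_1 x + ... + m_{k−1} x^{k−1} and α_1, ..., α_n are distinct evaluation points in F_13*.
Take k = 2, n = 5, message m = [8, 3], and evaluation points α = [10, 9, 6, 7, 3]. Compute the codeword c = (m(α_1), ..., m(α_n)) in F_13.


c = [12, 9, 0, 3, 4]

Message polynomial: m(x) = 8 + 3·x (mod 13).
For each evaluation point α_i, compute m(α_i) mod 13:
  α_1 = 10: Horner steps 3 → 12, so m(10) = 12.
  α_2 = 9: Horner steps 3 → 9, so m(9) = 9.
  α_3 = 6: Horner steps 3 → 0, so m(6) = 0.
  α_4 = 7: Horner steps 3 → 3, so m(7) = 3.
  α_5 = 3: Horner steps 3 → 4, so m(3) = 4.
Codeword c = [12, 9, 0, 3, 4] ∈ F_13^5.


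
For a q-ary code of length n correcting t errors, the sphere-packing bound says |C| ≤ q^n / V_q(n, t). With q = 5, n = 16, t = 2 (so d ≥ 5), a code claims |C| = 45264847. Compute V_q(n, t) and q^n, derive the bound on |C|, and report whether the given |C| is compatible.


V_q(n, t) = 1985, q^n = 152587890625, Hamming bound = 76870473, |C| = 45264847 ≤ bound (satisfied).

Step 1: Compute V_q(n, t) = Σ_{j=0}^2 C(n, j) (q−1)^j.
  j = 0: C(16,0)·(4)^0 = 1·1 = 1.
  j = 1: C(16,1)·(4)^1 = 16·4 = 64.
  j = 2: C(16,2)·(4)^2 = 120·16 = 1920.
  V_q(n, t) = 1 + 64 + 1920 = 1985.
Step 2: q^n = 5^16 = 152587890625.
Step 3: Hamming bound ⌊q^n / V_q(n,t)⌋ = ⌊152587890625/1985⌋ = 76870473.
Step 4: Compare |C| = 45264847 to 76870473: satisfied.
The claimed |C| lies below the Hamming bound.


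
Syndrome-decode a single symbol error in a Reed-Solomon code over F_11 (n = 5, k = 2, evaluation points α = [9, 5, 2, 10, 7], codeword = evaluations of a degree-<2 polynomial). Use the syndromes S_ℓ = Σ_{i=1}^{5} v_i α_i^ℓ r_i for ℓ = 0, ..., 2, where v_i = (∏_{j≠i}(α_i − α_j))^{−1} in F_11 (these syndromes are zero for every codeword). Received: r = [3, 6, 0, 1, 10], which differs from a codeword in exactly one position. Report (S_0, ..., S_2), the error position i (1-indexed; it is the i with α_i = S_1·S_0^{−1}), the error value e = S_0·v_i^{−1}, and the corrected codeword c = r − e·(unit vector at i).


S = (4, 7, 4), error at position 4, error magnitude e = 7, c = [3, 6, 0, 5, 10].

Step 1: column multipliers v_i = (∏_{j≠i}(α_i − α_j))^{−1} mod 11.
  i = 1 (α = 9): (9−5)(9−2)(9−10)(9−7) = 4·7·(−1)·2 = −56 ≡ 10, so v_1 = 10^{−1} = 10 (mod 11).
  i = 2 (α = 5): (5−9)(5−2)(5−10)(5−7) = (−4)·3·(−5)·(−2) = −120 ≡ 1, so v_2 = 1^{−1} = 1 (mod 11).
  i = 3 (α = 2): (2−9)(2−5)(2−10)(2−7) = (−7)·(−3)·(−8)·(−5) = 840 ≡ 4, so v_3 = 4^{−1} = 3 (mod 11).
  i = 4 (α = 10): (10−9)(10−5)(10−2)(10−7) = 1·5·8·3 = 120 ≡ 10, so v_4 = 10^{−1} = 10 (mod 11).
  i = 5 (α = 7): (7−9)(7−5)(7−2)(7−10) = (−2)·2·5·(−3) = 60 ≡ 5, so v_5 = 5^{−1} = 9 (mod 11).
  v = [10, 1, 3, 10, 9].
Step 2: syndromes of r = [3, 6, 0, 1, 10] (all sums mod 11).
  S_0 = Σ v_i r_i = 10·3 + 1·6 + 3·0 + 10·1 + 9·10 = 136 ≡ 4.
  S_1 = Σ v_i α_i r_i = 10·9·3 + 1·5·6 + 3·2·0 + 10·10·1 + 9·7·10 = 1030 ≡ 7.
  α_i^2 mod 11 = [4, 3, 4, 1, 5].
  S_2 = Σ v_i α_i^2 r_i = 10·4·3 + 1·3·6 + 3·4·0 + 10·1·1 + 9·5·10 = 598 ≡ 4.
  S = (4, 7, 4) ≠ 0, so r is not a codeword (an error is present).
Step 3: locate the error. For a single error e at position i, S_ℓ = v_i·e·α_i^ℓ, so α_err = S_1/S_0.
  S_0^{−1} = 4^{−1} = 3 (mod 11), so α_err = 7·3 = 21 ≡ 10 = α_4. Error position i = 4.
  Consistency check: S_2/S_1 = 4·8 = 32 ≡ 10 = α_err ✓ (single-error assumption holds).
Step 4: error magnitude e = S_0/v_4 = S_0·∏_{j≠4}(α_4 − α_j) = 4·10 = 40 ≡ 7 (mod 11).
Step 5: correct position 4: c_4 = r_4 − e = 1 − 7 ≡ 5 (mod 11). Hence c = [3, 6, 0, 5, 10].
  Check: interpolating c through the α_i gives m(x) = 7 + 2·x (degree < 2) with m(α_i) = c_i for every i, so c is indeed a codeword.


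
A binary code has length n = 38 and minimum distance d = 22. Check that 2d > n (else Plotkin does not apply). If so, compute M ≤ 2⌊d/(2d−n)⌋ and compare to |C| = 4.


Plotkin bound M ≤ 6; given |C| = 4 ≤ bound (satisfied).

Check applicability: 2d = 44, n = 38.
2d − n = 6 > 0, so Plotkin applies.
Compute d/(2d−n) = 22/6 ≈ 3.6667.
⌊d/(2d−n)⌋ = 3.
Plotkin bound: M ≤ 2·3 = 6.
Given |C| = 4, check: satisfied.
This |C| is below the Plotkin bound.


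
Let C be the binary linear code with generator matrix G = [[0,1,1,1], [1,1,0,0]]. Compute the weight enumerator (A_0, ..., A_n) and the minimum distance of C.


Weight distribution: A_0 = 1, A_2 = 1, A_3 = 2. Minimum distance d = 2.

Enumerate all 2^2 = 4 messages m ∈ F_2^2.
For each, compute codeword c = mG in F_2^4, then tally its weight.
  m = 00 → c = 0000, weight = 0.
  m = 10 → c = 0111, weight = 3.
  m = 01 → c = 1100, weight = 2.
  m = 11 → c = 1011, weight = 3.
Tally weights:
  weight 0: 1 codewords.
  weight 2: 1 codewords.
  weight 3: 2 codewords.
Minimum distance d = smallest w > 0 with A_w > 0 = 2.
Sanity: Σ A_w = 4 = 2^2 = 4 ✓.


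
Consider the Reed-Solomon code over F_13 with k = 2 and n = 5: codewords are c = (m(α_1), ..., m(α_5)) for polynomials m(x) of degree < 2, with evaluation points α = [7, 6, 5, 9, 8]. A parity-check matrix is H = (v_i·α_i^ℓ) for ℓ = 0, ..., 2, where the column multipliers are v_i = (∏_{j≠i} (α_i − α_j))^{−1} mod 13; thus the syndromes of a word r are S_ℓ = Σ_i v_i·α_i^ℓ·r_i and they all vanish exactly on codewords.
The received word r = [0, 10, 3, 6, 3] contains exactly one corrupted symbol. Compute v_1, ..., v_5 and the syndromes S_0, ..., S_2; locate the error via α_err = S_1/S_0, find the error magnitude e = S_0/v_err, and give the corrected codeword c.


S = (2, 10, 11), error at position 3, error magnitude e = 9, c = [0, 10, 7, 6, 3].

Step 1: column multipliers v_i = (∏_{j≠i}(α_i − α_j))^{−1} mod 13.
  i = 1 (α = 7): (7−6)(7−5)(7−9)(7−8) = 1·2·(−2)·(−1) = 4 ≡ 4, so v_1 = 4^{−1} = 10 (mod 13).
  i = 2 (α = 6): (6−7)(6−5)(6−9)(6−8) = (−1)·1·(−3)·(−2) = −6 ≡ 7, so v_2 = 7^{−1} = 2 (mod 13).
  i = 3 (α = 5): (5−7)(5−6)(5−9)(5−8) = (−2)·(−1)·(−4)·(−3) = 24 ≡ 11, so v_3 = 11^{−1} = 6 (mod 13).
  i = 4 (α = 9): (9−7)(9−6)(9−5)(9−8) = 2·3·4·1 = 24 ≡ 11, so v_4 = 11^{−1} = 6 (mod 13).
  i = 5 (α = 8): (8−7)(8−6)(8−5)(8−9) = 1·2·3·(−1) = −6 ≡ 7, so v_5 = 7^{−1} = 2 (mod 13).
  v = [10, 2, 6, 6, 2].
Step 2: syndromes of r = [0, 10, 3, 6, 3] (all sums mod 13).
  S_0 = Σ v_i r_i = 10·0 + 2·10 + 6·3 + 6·6 + 2·3 = 80 ≡ 2.
  S_1 = Σ v_i α_i r_i = 10·7·0 + 2·6·10 + 6·5·3 + 6·9·6 + 2·8·3 = 582 ≡ 10.
  α_i^2 mod 13 = [10, 10, 12, 3, 12].
  S_2 = Σ v_i α_i^2 r_i = 10·10·0 + 2·10·10 + 6·12·3 + 6·3·6 + 2·12·3 = 596 ≡ 11.
  S = (2, 10, 11) ≠ 0, so r is not a codeword (an error is present).
Step 3: locate the error. For a single error e at position i, S_ℓ = v_i·e·α_i^ℓ, so α_err = S_1/S_0.
  S_0^{−1} = 2^{−1} = 7 (mod 13), so α_err = 10·7 = 70 ≡ 5 = α_3. Error position i = 3.
  Consistency check: S_2/S_1 = 11·4 = 44 ≡ 5 = α_err ✓ (single-error assumption holds).
Step 4: error magnitude e = S_0/v_3 = S_0·∏_{j≠3}(α_3 − α_j) = 2·11 = 22 ≡ 9 (mod 13).
Step 5: correct position 3: c_3 = r_3 − e = 3 − 9 ≡ 7 (mod 13). Hence c = [0, 10, 7, 6, 3].
  Check: interpolating c through the α_i gives m(x) = 5 + 3·x (degree < 2) with m(α_i) = c_i for every i, so c is indeed a codeword.


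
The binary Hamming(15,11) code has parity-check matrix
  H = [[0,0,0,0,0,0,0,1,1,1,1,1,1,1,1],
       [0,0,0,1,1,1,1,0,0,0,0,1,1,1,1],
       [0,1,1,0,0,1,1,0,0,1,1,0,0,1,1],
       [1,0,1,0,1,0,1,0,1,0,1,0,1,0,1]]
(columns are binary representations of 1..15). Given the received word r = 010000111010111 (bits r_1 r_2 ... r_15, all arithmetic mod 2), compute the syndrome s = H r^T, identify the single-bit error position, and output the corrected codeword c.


s = (0, 0, 1, 1)^T, error position = 3, corrected codeword c = 011000111010111

Compute s = H r^T mod 2 one row at a time:
  s_1 = 1 + 1 + 0 + 1 + 0 + 1 + 1 + 1 = 6 ≡ 0 (mod 2).
  s_2 = 0 + 0 + 0 + 1 + 0 + 1 + 1 + 1 = 4 ≡ 0 (mod 2).
  s_3 = 1 + 0 + 0 + 1 + 0 + 1 + 1 + 1 = 5 ≡ 1 (mod 2).
  s_4 = 0 + 0 + 0 + 1 + 1 + 1 + 1 + 1 = 5 ≡ 1 (mod 2).
s = (0, 0, 1, 1)^T — this equals column 3 of H (binary 0011), so error is at position 3.
Correct: flip bit 3 of r = 010000111010111 to get c = 011000111010111.


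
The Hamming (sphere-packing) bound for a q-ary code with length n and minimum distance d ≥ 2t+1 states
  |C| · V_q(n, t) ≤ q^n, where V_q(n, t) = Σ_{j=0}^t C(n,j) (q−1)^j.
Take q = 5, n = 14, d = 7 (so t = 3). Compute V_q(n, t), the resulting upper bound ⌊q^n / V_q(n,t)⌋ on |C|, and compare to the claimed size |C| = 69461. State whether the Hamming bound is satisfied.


V_q(n, t) = 24809, q^n = 6103515625, Hamming bound = 246020, |C| = 69461 ≤ bound (satisfied).

Step 1: Compute V_q(n, t) = Σ_{j=0}^3 C(n, j) (q−1)^j.
  j = 0: C(14,0)·(4)^0 = 1·1 = 1.
  j = 1: C(14,1)·(4)^1 = 14·4 = 56.
  j = 2: C(14,2)·(4)^2 = 91·16 = 1456.
  j = 3: C(14,3)·(4)^3 = 364·64 = 23296.
  V_q(n, t) = 1 + 56 + 1456 + 23296 = 24809.
Step 2: q^n = 5^14 = 6103515625.
Step 3: Hamming bound ⌊q^n / V_q(n,t)⌋ = ⌊6103515625/24809⌋ = 246020.
Step 4: Compare |C| = 69461 to 246020: satisfied.
The claimed |C| lies below the Hamming bound.


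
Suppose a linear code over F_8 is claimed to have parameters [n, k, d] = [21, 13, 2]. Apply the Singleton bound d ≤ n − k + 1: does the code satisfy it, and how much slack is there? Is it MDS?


Singleton RHS = n − k + 1 = 9, slack = 7, bound satisfied, not MDS.

Singleton bound: d ≤ n − k + 1.
Here n = 21, k = 13, so n − k + 1 = 9.
Given d = 2, check d ≤ 9: YES.
Slack = (n − k + 1) − d = 7.
The code is NOT MDS (slack = 7 > 0).
Description: the claimed parameters are [21, 13, 2]_8; such a code would be non-MDS.


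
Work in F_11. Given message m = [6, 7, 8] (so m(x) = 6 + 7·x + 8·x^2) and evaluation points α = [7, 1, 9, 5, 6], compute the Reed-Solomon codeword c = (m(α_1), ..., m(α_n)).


c = [7, 10, 2, 10, 6]

Message polynomial: m(x) = 6 + 7·x + 8·x^2 (mod 11).
For each evaluation point α_i, compute m(α_i) mod 11:
  α_1 = 7: Horner steps 8 → 8 → 7, so m(7) = 7.
  α_2 = 1: Horner steps 8 → 4 → 10, so m(1) = 10.
  α_3 = 9: Horner steps 8 → 2 → 2, so m(9) = 2.
  α_4 = 5: Horner steps 8 → 3 → 10, so m(5) = 10.
  α_5 = 6: Horner steps 8 → 0 → 6, so m(6) = 6.
Codeword c = [7, 10, 2, 10, 6] ∈ F_11^5.
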